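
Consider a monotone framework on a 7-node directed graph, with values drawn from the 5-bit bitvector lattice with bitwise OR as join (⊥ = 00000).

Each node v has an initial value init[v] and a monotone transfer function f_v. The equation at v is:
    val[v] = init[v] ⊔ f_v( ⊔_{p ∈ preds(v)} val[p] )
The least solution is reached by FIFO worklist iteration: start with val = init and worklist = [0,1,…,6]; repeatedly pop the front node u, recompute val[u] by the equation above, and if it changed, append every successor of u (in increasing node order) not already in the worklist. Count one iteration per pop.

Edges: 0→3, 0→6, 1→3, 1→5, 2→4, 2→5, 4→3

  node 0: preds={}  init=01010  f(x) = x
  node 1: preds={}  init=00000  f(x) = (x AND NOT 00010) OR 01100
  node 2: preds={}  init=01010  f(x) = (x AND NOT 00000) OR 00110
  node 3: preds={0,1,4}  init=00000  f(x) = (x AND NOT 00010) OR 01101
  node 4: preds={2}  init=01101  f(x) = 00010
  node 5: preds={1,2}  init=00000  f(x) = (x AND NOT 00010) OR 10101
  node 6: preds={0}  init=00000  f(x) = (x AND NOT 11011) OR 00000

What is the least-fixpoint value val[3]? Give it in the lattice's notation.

01101

Worklist (8 pops):
  #1 pop 0: in=00000 → 01010 (no change)
  #2 pop 1: in=00000 → 01100 (was 00000); enqueue []
  #3 pop 2: in=00000 → 01110 (was 01010); enqueue []
  #4 pop 3: in=01111 → 01101 (was 00000); enqueue []
  #5 pop 4: in=01110 → 01111 (was 01101); enqueue [3]
  #6 pop 5: in=01110 → 11101 (was 00000); enqueue []
  #7 pop 6: in=01010 → 00000 (no change)
  #8 pop 3: in=01111 → 01101 (no change)

Fixpoint:
  val[0] = 01010
  val[1] = 01100
  val[2] = 01110
  val[3] = 01101
  val[4] = 01111
  val[5] = 11101
  val[6] = 00000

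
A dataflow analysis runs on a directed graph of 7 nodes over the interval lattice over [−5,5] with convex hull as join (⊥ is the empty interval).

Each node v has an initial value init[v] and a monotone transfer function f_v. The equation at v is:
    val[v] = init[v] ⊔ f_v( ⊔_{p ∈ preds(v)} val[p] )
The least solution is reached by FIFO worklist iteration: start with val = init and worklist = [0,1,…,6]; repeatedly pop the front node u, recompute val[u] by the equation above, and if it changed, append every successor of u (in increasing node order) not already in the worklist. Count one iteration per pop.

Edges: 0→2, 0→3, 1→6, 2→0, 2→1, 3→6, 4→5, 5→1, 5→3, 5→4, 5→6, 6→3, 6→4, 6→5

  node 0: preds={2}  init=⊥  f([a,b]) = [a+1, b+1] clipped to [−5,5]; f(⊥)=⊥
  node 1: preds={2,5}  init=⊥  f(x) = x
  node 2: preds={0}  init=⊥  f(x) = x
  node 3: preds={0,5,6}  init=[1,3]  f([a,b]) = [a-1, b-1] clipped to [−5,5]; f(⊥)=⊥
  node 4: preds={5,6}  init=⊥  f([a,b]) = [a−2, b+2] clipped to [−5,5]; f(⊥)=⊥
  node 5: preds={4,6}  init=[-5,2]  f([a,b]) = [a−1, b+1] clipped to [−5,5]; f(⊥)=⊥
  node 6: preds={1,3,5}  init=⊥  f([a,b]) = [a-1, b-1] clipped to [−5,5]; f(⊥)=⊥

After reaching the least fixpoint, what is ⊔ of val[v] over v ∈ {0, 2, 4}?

[-5,5]

Trace (12 dequeues):
  [1] u=0 | in ⊥ | out ⊥ | ==
  [2] u=1 | in [-5,2] | out [-5,2] | prev ⊥ | push {}
  [3] u=2 | in ⊥ | out ⊥ | ==
  [4] u=3 | in [-5,2] | out [-5,3] | prev [1,3] | push {}
  [5] u=4 | in [-5,2] | out [-5,4] | prev ⊥ | push {}
  [6] u=5 | in [-5,4] | out [-5,5] | prev [-5,2] | push {1,3,4}
  [7] u=6 | in [-5,5] | out [-5,4] | prev ⊥ | push {5}
  [8] u=1 | in [-5,5] | out [-5,5] | prev [-5,2] | push {6}
  [9] u=3 | in [-5,5] | out [-5,4] | prev [-5,3] | push {}
  [10] u=4 | in [-5,5] | out [-5,5] | prev [-5,4] | push {}
  [11] u=5 | in [-5,5] | out [-5,5] | ==
  [12] u=6 | in [-5,5] | out [-5,4] | ==

Converged values:
  [0] ⊥
  [1] [-5,5]
  [2] ⊥
  [3] [-5,4]
  [4] [-5,5]
  [5] [-5,5]
  [6] [-5,4]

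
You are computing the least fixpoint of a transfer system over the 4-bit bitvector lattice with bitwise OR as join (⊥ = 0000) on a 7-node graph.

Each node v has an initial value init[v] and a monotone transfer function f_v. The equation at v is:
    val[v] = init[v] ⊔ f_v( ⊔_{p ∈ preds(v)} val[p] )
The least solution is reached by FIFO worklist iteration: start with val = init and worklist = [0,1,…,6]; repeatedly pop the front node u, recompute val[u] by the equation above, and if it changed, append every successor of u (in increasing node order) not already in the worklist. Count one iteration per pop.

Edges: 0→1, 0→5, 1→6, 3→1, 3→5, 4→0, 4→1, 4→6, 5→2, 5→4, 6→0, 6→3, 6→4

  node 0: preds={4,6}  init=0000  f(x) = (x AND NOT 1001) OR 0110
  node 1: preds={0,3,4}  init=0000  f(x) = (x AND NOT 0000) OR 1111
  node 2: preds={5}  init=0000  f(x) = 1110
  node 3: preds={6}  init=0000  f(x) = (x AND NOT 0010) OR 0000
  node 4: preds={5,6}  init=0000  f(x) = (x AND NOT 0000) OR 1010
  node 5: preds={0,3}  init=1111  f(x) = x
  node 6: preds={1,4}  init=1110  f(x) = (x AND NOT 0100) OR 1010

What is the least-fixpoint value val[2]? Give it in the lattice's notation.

1110

Worklist (13 pops):
  #1 pop 0: in=1110 → 0110 (was 0000); enqueue []
  #2 pop 1: in=0110 → 1111 (was 0000); enqueue []
  #3 pop 2: in=1111 → 1110 (was 0000); enqueue []
  #4 pop 3: in=1110 → 1100 (was 0000); enqueue [1]
  #5 pop 4: in=1111 → 1111 (was 0000); enqueue [0]
  #6 pop 5: in=1110 → 1111 (no change)
  #7 pop 6: in=1111 → 1111 (was 1110); enqueue [3,4]
  #8 pop 1: in=1111 → 1111 (no change)
  #9 pop 0: in=1111 → 0110 (no change)
  #10 pop 3: in=1111 → 1101 (was 1100); enqueue [1,5]
  #11 pop 4: in=1111 → 1111 (no change)
  #12 pop 1: in=1111 → 1111 (no change)
  #13 pop 5: in=1111 → 1111 (no change)

Fixpoint:
  val[0] = 0110
  val[1] = 1111
  val[2] = 1110
  val[3] = 1101
  val[4] = 1111
  val[5] = 1111
  val[6] = 1111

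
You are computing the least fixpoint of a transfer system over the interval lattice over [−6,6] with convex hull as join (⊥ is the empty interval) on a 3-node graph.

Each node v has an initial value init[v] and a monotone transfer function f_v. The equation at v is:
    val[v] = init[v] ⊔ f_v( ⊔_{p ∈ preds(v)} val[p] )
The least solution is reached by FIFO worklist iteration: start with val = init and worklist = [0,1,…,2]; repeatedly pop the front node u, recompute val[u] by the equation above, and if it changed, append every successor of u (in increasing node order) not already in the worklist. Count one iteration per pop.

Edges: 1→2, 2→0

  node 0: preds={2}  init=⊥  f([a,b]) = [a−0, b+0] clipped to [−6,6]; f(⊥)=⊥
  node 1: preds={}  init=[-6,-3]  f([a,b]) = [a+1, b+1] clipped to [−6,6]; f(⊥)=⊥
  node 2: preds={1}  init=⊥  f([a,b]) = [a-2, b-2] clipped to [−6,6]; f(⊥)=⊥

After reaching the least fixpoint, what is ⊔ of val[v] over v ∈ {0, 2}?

[-6,-5]

Iteration log — 4 steps:
  step 1. node 0  ⊔preds=⊥  new=⊥  stable
  step 2. node 1  ⊔preds=⊥  new=[-6,-3]  stable
  step 3. node 2  ⊔preds=[-6,-3]  new=[-6,-5]  old=⊥  +wl: 0
  step 4. node 0  ⊔preds=[-6,-5]  new=[-6,-5]  old=⊥  +wl: 

Least fixpoint reached:
  node 0: [-6,-5]
  node 1: [-6,-3]
  node 2: [-6,-5]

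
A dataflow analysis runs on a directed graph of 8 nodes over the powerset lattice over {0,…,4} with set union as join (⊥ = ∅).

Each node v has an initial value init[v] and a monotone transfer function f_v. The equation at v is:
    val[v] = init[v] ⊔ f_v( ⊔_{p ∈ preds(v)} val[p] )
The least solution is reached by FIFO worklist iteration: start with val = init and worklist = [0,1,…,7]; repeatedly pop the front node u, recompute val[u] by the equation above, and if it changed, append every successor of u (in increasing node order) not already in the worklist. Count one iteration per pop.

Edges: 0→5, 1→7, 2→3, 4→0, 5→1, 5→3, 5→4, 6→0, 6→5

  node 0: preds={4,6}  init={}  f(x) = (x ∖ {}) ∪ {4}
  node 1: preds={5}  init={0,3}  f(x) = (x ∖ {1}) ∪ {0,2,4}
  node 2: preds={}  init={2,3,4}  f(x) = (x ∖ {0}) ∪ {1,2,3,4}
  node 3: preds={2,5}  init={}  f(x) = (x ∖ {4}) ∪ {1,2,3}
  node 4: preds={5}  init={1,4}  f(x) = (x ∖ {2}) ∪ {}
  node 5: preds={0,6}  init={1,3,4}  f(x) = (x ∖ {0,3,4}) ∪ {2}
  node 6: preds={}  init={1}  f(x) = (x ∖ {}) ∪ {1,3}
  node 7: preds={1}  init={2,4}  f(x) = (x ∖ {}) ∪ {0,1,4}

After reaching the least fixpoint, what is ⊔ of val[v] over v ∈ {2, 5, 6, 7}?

{0,1,2,3,4}

Iteration log — 13 steps:
  step 1. node 0  ⊔preds={1,4}  new={1,4}  old={}  +wl: 
  step 2. node 1  ⊔preds={1,3,4}  new={0,2,3,4}  old={0,3}  +wl: 
  step 3. node 2  ⊔preds={}  new={1,2,3,4}  old={2,3,4}  +wl: 
  step 4. node 3  ⊔preds={1,2,3,4}  new={1,2,3}  old={}  +wl: 
  step 5. node 4  ⊔preds={1,3,4}  new={1,3,4}  old={1,4}  +wl: 0
  step 6. node 5  ⊔preds={1,4}  new={1,2,3,4}  old={1,3,4}  +wl: 1,3,4
  step 7. node 6  ⊔preds={}  new={1,3}  old={1}  +wl: 5
  step 8. node 7  ⊔preds={0,2,3,4}  new={0,1,2,3,4}  old={2,4}  +wl: 
  step 9. node 0  ⊔preds={1,3,4}  new={1,3,4}  old={1,4}  +wl: 
  step 10. node 1  ⊔preds={1,2,3,4}  new={0,2,3,4}  stable
  step 11. node 3  ⊔preds={1,2,3,4}  new={1,2,3}  stable
  step 12. node 4  ⊔preds={1,2,3,4}  new={1,3,4}  stable
  step 13. node 5  ⊔preds={1,3,4}  new={1,2,3,4}  stable

Least fixpoint reached:
  node 0: {1,3,4}
  node 1: {0,2,3,4}
  node 2: {1,2,3,4}
  node 3: {1,2,3}
  node 4: {1,3,4}
  node 5: {1,2,3,4}
  node 6: {1,3}
  node 7: {0,1,2,3,4}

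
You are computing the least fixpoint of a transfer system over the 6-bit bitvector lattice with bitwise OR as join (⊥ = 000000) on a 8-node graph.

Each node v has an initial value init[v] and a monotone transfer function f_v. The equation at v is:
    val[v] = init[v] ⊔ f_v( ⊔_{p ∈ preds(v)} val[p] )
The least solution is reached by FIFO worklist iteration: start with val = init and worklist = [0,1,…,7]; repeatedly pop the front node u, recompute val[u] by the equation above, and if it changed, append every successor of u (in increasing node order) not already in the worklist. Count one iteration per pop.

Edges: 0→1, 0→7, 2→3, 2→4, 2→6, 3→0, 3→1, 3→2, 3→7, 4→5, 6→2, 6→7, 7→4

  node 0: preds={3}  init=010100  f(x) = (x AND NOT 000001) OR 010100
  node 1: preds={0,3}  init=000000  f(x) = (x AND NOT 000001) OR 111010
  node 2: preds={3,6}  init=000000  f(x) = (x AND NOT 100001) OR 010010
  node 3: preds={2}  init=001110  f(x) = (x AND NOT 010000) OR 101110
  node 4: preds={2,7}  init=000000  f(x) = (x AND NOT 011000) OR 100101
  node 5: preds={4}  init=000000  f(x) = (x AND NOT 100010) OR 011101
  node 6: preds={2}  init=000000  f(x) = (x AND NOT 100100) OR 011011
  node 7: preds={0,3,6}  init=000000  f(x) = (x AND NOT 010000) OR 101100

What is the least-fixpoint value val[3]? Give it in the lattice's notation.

101110

Iteration log — 13 steps:
  step 1. node 0  ⊔preds=001110  new=011110  old=010100  +wl: 
  step 2. node 1  ⊔preds=011110  new=111110  old=000000  +wl: 
  step 3. node 2  ⊔preds=001110  new=011110  old=000000  +wl: 
  step 4. node 3  ⊔preds=011110  new=101110  old=001110  +wl: 0,1,2
  step 5. node 4  ⊔preds=011110  new=100111  old=000000  +wl: 
  step 6. node 5  ⊔preds=100111  new=011101  old=000000  +wl: 
  step 7. node 6  ⊔preds=011110  new=011011  old=000000  +wl: 
  step 8. node 7  ⊔preds=111111  new=101111  old=000000  +wl: 4
  step 9. node 0  ⊔preds=101110  new=111110  old=011110  +wl: 7
  step 10. node 1  ⊔preds=111110  new=111110  stable
  step 11. node 2  ⊔preds=111111  new=011110  stable
  step 12. node 4  ⊔preds=111111  new=100111  stable
  step 13. node 7  ⊔preds=111111  new=101111  stable

Least fixpoint reached:
  node 0: 111110
  node 1: 111110
  node 2: 011110
  node 3: 101110
  node 4: 100111
  node 5: 011101
  node 6: 011011
  node 7: 101111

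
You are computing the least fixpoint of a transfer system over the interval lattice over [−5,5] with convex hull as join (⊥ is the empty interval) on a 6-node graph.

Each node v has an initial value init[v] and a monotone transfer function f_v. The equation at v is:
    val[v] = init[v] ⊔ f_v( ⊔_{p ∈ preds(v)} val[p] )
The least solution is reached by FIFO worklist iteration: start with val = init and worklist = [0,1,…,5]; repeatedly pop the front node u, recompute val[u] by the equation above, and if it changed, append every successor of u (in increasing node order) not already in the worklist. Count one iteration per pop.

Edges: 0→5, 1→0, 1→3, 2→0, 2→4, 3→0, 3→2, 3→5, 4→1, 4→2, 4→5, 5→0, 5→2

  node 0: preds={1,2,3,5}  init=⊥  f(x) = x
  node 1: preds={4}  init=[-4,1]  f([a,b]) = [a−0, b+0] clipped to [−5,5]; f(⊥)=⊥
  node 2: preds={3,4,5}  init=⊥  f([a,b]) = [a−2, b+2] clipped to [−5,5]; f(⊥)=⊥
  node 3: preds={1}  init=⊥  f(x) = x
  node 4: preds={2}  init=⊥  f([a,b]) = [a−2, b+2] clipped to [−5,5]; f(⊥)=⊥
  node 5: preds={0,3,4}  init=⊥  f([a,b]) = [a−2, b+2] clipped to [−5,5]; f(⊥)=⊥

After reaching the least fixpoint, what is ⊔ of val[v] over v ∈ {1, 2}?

Iteration log — 19 steps:
  step 1. node 0  ⊔preds=[-4,1]  new=[-4,1]  old=⊥  +wl: 
  step 2. node 1  ⊔preds=⊥  new=[-4,1]  stable
  step 3. node 2  ⊔preds=⊥  new=⊥  stable
  step 4. node 3  ⊔preds=[-4,1]  new=[-4,1]  old=⊥  +wl: 0,2
  step 5. node 4  ⊔preds=⊥  new=⊥  stable
  step 6. node 5  ⊔preds=[-4,1]  new=[-5,3]  old=⊥  +wl: 
  step 7. node 0  ⊔preds=[-5,3]  new=[-5,3]  old=[-4,1]  +wl: 5
  step 8. node 2  ⊔preds=[-5,3]  new=[-5,5]  old=⊥  +wl: 0,4
  step 9. node 5  ⊔preds=[-5,3]  new=[-5,5]  old=[-5,3]  +wl: 2
  step 10. node 0  ⊔preds=[-5,5]  new=[-5,5]  old=[-5,3]  +wl: 5
  step 11. node 4  ⊔preds=[-5,5]  new=[-5,5]  old=⊥  +wl: 1
  step 12. node 2  ⊔preds=[-5,5]  new=[-5,5]  stable
  step 13. node 5  ⊔preds=[-5,5]  new=[-5,5]  stable
  step 14. node 1  ⊔preds=[-5,5]  new=[-5,5]  old=[-4,1]  +wl: 0,3
  step 15. node 0  ⊔preds=[-5,5]  new=[-5,5]  stable
  step 16. node 3  ⊔preds=[-5,5]  new=[-5,5]  old=[-4,1]  +wl: 0,2,5
  step 17. node 0  ⊔preds=[-5,5]  new=[-5,5]  stable
  step 18. node 2  ⊔preds=[-5,5]  new=[-5,5]  stable
  step 19. node 5  ⊔preds=[-5,5]  new=[-5,5]  stable

Least fixpoint reached:
  node 0: [-5,5]
  node 1: [-5,5]
  node 2: [-5,5]
  node 3: [-5,5]
  node 4: [-5,5]
  node 5: [-5,5]

[-5,5]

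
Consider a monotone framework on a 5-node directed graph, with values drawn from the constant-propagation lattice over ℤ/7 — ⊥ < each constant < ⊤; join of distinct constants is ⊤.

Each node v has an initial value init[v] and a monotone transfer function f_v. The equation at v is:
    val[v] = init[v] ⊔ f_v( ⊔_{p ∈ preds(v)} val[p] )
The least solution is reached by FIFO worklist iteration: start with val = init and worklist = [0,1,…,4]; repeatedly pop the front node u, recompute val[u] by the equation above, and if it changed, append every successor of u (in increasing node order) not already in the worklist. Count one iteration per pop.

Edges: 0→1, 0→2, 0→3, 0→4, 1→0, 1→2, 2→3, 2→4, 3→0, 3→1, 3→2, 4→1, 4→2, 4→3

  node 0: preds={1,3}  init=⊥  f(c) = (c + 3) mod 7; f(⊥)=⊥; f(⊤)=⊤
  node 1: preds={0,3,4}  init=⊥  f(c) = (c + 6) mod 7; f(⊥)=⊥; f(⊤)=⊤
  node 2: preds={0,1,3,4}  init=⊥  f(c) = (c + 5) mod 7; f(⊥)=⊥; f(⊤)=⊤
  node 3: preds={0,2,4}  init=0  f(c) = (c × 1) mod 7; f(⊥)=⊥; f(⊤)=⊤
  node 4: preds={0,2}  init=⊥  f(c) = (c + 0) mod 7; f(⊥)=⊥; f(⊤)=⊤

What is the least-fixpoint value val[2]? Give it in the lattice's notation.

Iteration log — 10 steps:
  step 1. node 0  ⊔preds=0  new=3  old=⊥  +wl: 
  step 2. node 1  ⊔preds=⊤  new=⊤  old=⊥  +wl: 0
  step 3. node 2  ⊔preds=⊤  new=⊤  old=⊥  +wl: 
  step 4. node 3  ⊔preds=⊤  new=⊤  old=0  +wl: 1,2
  step 5. node 4  ⊔preds=⊤  new=⊤  old=⊥  +wl: 3
  step 6. node 0  ⊔preds=⊤  new=⊤  old=3  +wl: 4
  step 7. node 1  ⊔preds=⊤  new=⊤  stable
  step 8. node 2  ⊔preds=⊤  new=⊤  stable
  step 9. node 3  ⊔preds=⊤  new=⊤  stable
  step 10. node 4  ⊔preds=⊤  new=⊤  stable

Least fixpoint reached:
  node 0: ⊤
  node 1: ⊤
  node 2: ⊤
  node 3: ⊤
  node 4: ⊤

⊤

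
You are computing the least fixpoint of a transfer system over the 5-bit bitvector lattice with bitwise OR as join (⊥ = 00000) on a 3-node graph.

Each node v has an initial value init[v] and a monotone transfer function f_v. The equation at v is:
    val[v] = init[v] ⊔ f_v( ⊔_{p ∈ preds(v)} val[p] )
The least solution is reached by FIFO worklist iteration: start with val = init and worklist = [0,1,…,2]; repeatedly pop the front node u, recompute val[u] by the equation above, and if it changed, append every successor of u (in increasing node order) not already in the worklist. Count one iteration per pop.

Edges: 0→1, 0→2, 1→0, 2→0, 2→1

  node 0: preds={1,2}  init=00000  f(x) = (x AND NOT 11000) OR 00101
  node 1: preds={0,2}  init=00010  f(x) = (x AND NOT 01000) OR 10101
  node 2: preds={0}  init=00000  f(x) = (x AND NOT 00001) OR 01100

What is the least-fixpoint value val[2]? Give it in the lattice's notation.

Trace (5 dequeues):
  [1] u=0 | in 00010 | out 00111 | prev 00000 | push {}
  [2] u=1 | in 00111 | out 10111 | prev 00010 | push {0}
  [3] u=2 | in 00111 | out 01110 | prev 00000 | push {1}
  [4] u=0 | in 11111 | out 00111 | ==
  [5] u=1 | in 01111 | out 10111 | ==

Converged values:
  [0] 00111
  [1] 10111
  [2] 01110

01110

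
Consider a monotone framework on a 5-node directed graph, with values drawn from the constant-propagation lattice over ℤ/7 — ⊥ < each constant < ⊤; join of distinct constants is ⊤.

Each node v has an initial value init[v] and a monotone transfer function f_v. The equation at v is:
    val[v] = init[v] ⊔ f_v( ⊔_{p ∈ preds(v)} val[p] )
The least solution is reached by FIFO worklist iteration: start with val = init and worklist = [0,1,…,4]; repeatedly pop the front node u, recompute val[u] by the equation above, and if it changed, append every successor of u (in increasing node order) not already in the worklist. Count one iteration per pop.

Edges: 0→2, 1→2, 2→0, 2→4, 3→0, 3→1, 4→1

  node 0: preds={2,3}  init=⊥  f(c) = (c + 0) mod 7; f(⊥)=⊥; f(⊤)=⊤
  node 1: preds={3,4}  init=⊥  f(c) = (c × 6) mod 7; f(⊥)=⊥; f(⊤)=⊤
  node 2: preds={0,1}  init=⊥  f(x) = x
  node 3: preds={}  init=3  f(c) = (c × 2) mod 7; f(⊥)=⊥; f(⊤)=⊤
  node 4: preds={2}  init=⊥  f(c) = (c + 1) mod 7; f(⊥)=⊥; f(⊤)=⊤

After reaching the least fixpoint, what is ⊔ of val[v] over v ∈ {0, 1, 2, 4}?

⊤

Iteration log — 8 steps:
  step 1. node 0  ⊔preds=3  new=3  old=⊥  +wl: 
  step 2. node 1  ⊔preds=3  new=4  old=⊥  +wl: 
  step 3. node 2  ⊔preds=⊤  new=⊤  old=⊥  +wl: 0
  step 4. node 3  ⊔preds=⊥  new=3  stable
  step 5. node 4  ⊔preds=⊤  new=⊤  old=⊥  +wl: 1
  step 6. node 0  ⊔preds=⊤  new=⊤  old=3  +wl: 2
  step 7. node 1  ⊔preds=⊤  new=⊤  old=4  +wl: 
  step 8. node 2  ⊔preds=⊤  new=⊤  stable

Least fixpoint reached:
  node 0: ⊤
  node 1: ⊤
  node 2: ⊤
  node 3: 3
  node 4: ⊤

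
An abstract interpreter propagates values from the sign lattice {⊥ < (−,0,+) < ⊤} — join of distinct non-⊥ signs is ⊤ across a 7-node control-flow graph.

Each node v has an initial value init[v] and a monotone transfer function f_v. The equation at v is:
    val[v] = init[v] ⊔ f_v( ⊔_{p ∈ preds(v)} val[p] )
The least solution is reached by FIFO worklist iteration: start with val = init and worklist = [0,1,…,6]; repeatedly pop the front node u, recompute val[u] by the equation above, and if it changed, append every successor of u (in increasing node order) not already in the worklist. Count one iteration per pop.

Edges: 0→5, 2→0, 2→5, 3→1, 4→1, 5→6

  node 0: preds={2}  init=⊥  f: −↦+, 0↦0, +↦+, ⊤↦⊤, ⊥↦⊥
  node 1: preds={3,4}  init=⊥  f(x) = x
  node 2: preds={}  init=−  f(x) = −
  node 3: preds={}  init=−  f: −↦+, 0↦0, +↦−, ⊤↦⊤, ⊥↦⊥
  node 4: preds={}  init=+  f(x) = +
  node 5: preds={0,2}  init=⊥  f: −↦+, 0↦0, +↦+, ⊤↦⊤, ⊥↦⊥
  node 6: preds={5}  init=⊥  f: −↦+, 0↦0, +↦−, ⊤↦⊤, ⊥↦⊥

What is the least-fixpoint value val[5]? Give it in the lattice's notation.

⊤

Worklist (7 pops):
  #1 pop 0: in=− → + (was ⊥); enqueue []
  #2 pop 1: in=⊤ → ⊤ (was ⊥); enqueue []
  #3 pop 2: in=⊥ → − (no change)
  #4 pop 3: in=⊥ → − (no change)
  #5 pop 4: in=⊥ → + (no change)
  #6 pop 5: in=⊤ → ⊤ (was ⊥); enqueue []
  #7 pop 6: in=⊤ → ⊤ (was ⊥); enqueue []

Fixpoint:
  val[0] = +
  val[1] = ⊤
  val[2] = −
  val[3] = −
  val[4] = +
  val[5] = ⊤
  val[6] = ⊤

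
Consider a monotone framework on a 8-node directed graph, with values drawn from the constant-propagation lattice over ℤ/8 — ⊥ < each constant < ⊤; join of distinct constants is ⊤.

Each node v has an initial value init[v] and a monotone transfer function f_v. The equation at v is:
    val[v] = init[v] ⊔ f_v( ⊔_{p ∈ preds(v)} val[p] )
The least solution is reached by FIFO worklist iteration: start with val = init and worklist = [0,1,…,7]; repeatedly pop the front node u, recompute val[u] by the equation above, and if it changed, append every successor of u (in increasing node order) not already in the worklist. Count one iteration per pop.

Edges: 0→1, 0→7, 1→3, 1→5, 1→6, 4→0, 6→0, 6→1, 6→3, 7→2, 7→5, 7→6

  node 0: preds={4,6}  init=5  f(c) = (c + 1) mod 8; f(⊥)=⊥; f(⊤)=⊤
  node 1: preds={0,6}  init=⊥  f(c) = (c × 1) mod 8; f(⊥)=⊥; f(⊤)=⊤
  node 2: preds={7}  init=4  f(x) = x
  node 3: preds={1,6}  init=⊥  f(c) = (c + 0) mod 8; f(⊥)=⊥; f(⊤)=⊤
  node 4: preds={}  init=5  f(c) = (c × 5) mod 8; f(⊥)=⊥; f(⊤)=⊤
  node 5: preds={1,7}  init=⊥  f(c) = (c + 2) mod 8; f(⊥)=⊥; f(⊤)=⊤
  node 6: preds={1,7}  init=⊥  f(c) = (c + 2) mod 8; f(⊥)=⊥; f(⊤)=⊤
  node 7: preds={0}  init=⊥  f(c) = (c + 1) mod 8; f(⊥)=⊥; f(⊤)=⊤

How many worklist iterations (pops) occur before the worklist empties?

Trace (14 dequeues):
  [1] u=0 | in 5 | out ⊤ | prev 5 | push {}
  [2] u=1 | in ⊤ | out ⊤ | prev ⊥ | push {}
  [3] u=2 | in ⊥ | out 4 | ==
  [4] u=3 | in ⊤ | out ⊤ | prev ⊥ | push {}
  [5] u=4 | in ⊥ | out 5 | ==
  [6] u=5 | in ⊤ | out ⊤ | prev ⊥ | push {}
  [7] u=6 | in ⊤ | out ⊤ | prev ⊥ | push {0,1,3}
  [8] u=7 | in ⊤ | out ⊤ | prev ⊥ | push {2,5,6}
  [9] u=0 | in ⊤ | out ⊤ | ==
  [10] u=1 | in ⊤ | out ⊤ | ==
  [11] u=3 | in ⊤ | out ⊤ | ==
  [12] u=2 | in ⊤ | out ⊤ | prev 4 | push {}
  [13] u=5 | in ⊤ | out ⊤ | ==
  [14] u=6 | in ⊤ | out ⊤ | ==

Converged values:
  [0] ⊤
  [1] ⊤
  [2] ⊤
  [3] ⊤
  [4] 5
  [5] ⊤
  [6] ⊤
  [7] ⊤

14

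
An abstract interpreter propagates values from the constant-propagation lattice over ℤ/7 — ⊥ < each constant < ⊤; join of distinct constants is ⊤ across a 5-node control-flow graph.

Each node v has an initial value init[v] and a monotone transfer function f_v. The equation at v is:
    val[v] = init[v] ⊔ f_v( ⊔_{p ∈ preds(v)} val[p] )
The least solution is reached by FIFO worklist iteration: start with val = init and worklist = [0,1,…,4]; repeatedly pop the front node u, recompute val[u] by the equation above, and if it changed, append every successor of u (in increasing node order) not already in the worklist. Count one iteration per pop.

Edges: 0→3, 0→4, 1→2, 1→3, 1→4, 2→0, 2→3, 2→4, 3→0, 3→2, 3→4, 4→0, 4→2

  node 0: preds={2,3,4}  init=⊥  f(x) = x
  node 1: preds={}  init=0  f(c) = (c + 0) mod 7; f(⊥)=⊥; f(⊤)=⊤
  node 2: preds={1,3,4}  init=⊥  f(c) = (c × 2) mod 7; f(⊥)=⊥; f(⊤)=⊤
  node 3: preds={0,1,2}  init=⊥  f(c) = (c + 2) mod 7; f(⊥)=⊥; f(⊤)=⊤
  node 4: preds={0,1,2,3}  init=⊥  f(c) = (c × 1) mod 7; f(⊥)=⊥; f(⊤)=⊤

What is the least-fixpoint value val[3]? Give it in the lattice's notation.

Trace (11 dequeues):
  [1] u=0 | in ⊥ | out ⊥ | ==
  [2] u=1 | in ⊥ | out 0 | ==
  [3] u=2 | in 0 | out 0 | prev ⊥ | push {0}
  [4] u=3 | in 0 | out 2 | prev ⊥ | push {2}
  [5] u=4 | in ⊤ | out ⊤ | prev ⊥ | push {}
  [6] u=0 | in ⊤ | out ⊤ | prev ⊥ | push {3,4}
  [7] u=2 | in ⊤ | out ⊤ | prev 0 | push {0}
  [8] u=3 | in ⊤ | out ⊤ | prev 2 | push {2}
  [9] u=4 | in ⊤ | out ⊤ | ==
  [10] u=0 | in ⊤ | out ⊤ | ==
  [11] u=2 | in ⊤ | out ⊤ | ==

Converged values:
  [0] ⊤
  [1] 0
  [2] ⊤
  [3] ⊤
  [4] ⊤

⊤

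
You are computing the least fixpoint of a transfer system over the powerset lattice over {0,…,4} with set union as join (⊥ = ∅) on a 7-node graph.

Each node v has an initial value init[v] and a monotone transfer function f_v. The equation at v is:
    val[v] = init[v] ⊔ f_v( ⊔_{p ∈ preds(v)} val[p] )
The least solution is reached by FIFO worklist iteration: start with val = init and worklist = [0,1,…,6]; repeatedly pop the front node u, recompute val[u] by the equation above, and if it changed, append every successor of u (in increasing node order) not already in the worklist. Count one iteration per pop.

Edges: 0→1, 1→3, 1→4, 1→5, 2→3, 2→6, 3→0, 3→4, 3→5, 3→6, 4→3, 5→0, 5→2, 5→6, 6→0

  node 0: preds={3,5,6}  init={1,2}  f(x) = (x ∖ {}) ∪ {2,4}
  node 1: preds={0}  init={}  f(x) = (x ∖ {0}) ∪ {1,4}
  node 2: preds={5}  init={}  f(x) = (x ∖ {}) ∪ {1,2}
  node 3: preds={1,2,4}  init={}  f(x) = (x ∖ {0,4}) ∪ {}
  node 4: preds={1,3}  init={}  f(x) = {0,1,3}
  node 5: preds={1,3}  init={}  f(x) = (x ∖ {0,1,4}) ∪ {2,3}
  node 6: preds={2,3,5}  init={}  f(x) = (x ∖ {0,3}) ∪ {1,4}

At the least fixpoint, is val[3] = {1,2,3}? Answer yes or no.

Iteration log — 16 steps:
  step 1. node 0  ⊔preds={}  new={1,2,4}  old={1,2}  +wl: 
  step 2. node 1  ⊔preds={1,2,4}  new={1,2,4}  old={}  +wl: 
  step 3. node 2  ⊔preds={}  new={1,2}  old={}  +wl: 
  step 4. node 3  ⊔preds={1,2,4}  new={1,2}  old={}  +wl: 0
  step 5. node 4  ⊔preds={1,2,4}  new={0,1,3}  old={}  +wl: 3
  step 6. node 5  ⊔preds={1,2,4}  new={2,3}  old={}  +wl: 2
  step 7. node 6  ⊔preds={1,2,3}  new={1,2,4}  old={}  +wl: 
  step 8. node 0  ⊔preds={1,2,3,4}  new={1,2,3,4}  old={1,2,4}  +wl: 1
  step 9. node 3  ⊔preds={0,1,2,3,4}  new={1,2,3}  old={1,2}  +wl: 0,4,5,6
  step 10. node 2  ⊔preds={2,3}  new={1,2,3}  old={1,2}  +wl: 3
  step 11. node 1  ⊔preds={1,2,3,4}  new={1,2,3,4}  old={1,2,4}  +wl: 
  step 12. node 0  ⊔preds={1,2,3,4}  new={1,2,3,4}  stable
  step 13. node 4  ⊔preds={1,2,3,4}  new={0,1,3}  stable
  step 14. node 5  ⊔preds={1,2,3,4}  new={2,3}  stable
  step 15. node 6  ⊔preds={1,2,3}  new={1,2,4}  stable
  step 16. node 3  ⊔preds={0,1,2,3,4}  new={1,2,3}  stable

Least fixpoint reached:
  node 0: {1,2,3,4}
  node 1: {1,2,3,4}
  node 2: {1,2,3}
  node 3: {1,2,3}
  node 4: {0,1,3}
  node 5: {2,3}
  node 6: {1,2,4}

yes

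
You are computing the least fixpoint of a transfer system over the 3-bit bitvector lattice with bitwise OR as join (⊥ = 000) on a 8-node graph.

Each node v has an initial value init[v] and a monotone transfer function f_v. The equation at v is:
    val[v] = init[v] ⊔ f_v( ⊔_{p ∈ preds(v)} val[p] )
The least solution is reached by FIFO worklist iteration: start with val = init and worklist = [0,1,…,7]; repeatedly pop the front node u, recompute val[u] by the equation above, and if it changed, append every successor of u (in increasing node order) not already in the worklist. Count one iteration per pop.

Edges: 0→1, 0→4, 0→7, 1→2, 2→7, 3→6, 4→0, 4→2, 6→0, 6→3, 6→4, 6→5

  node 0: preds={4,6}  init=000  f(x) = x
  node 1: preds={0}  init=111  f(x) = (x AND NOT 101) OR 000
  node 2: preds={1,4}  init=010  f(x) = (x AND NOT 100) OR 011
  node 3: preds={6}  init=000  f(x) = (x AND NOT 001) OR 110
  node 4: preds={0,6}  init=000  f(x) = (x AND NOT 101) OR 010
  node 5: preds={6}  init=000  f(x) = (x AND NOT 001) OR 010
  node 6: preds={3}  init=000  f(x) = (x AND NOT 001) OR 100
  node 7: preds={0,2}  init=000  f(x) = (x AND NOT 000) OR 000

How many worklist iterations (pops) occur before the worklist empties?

15

Trace (15 dequeues):
  [1] u=0 | in 000 | out 000 | ==
  [2] u=1 | in 000 | out 111 | ==
  [3] u=2 | in 111 | out 011 | prev 010 | push {}
  [4] u=3 | in 000 | out 110 | prev 000 | push {}
  [5] u=4 | in 000 | out 010 | prev 000 | push {0,2}
  [6] u=5 | in 000 | out 010 | prev 000 | push {}
  [7] u=6 | in 110 | out 110 | prev 000 | push {3,4,5}
  [8] u=7 | in 011 | out 011 | prev 000 | push {}
  [9] u=0 | in 110 | out 110 | prev 000 | push {1,7}
  [10] u=2 | in 111 | out 011 | ==
  [11] u=3 | in 110 | out 110 | ==
  [12] u=4 | in 110 | out 010 | ==
  [13] u=5 | in 110 | out 110 | prev 010 | push {}
  [14] u=1 | in 110 | out 111 | ==
  [15] u=7 | in 111 | out 111 | prev 011 | push {}

Converged values:
  [0] 110
  [1] 111
  [2] 011
  [3] 110
  [4] 010
  [5] 110
  [6] 110
  [7] 111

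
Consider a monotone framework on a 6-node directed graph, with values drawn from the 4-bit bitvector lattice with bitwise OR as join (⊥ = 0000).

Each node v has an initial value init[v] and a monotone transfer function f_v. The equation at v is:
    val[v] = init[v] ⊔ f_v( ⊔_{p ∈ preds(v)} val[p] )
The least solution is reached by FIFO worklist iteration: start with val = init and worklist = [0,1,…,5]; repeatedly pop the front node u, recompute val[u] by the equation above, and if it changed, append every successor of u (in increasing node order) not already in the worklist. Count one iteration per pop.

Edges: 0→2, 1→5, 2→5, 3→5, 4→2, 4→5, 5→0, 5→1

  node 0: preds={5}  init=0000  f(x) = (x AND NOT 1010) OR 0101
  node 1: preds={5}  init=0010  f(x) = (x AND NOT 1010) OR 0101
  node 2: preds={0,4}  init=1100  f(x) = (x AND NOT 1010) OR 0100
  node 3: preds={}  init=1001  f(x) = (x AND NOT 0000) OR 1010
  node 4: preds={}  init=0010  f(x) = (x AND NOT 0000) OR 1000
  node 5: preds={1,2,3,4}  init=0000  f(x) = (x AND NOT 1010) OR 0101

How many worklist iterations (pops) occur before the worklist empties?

Trace (9 dequeues):
  [1] u=0 | in 0000 | out 0101 | prev 0000 | push {}
  [2] u=1 | in 0000 | out 0111 | prev 0010 | push {}
  [3] u=2 | in 0111 | out 1101 | prev 1100 | push {}
  [4] u=3 | in 0000 | out 1011 | prev 1001 | push {}
  [5] u=4 | in 0000 | out 1010 | prev 0010 | push {2}
  [6] u=5 | in 1111 | out 0101 | prev 0000 | push {0,1}
  [7] u=2 | in 1111 | out 1101 | ==
  [8] u=0 | in 0101 | out 0101 | ==
  [9] u=1 | in 0101 | out 0111 | ==

Converged values:
  [0] 0101
  [1] 0111
  [2] 1101
  [3] 1011
  [4] 1010
  [5] 0101

9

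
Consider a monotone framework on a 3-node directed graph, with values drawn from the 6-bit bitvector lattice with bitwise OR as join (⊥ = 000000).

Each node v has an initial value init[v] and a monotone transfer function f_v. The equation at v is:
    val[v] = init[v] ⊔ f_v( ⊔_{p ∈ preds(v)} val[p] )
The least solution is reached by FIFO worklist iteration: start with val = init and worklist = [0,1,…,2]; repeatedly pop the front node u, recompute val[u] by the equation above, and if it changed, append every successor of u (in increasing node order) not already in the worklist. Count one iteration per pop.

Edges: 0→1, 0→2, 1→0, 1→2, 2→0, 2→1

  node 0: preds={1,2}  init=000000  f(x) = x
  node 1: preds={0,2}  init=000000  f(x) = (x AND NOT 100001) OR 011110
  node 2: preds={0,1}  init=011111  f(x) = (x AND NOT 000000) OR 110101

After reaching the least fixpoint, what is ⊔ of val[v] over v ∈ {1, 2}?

111111

Iteration log — 6 steps:
  step 1. node 0  ⊔preds=011111  new=011111  old=000000  +wl: 
  step 2. node 1  ⊔preds=011111  new=011110  old=000000  +wl: 0
  step 3. node 2  ⊔preds=011111  new=111111  old=011111  +wl: 1
  step 4. node 0  ⊔preds=111111  new=111111  old=011111  +wl: 2
  step 5. node 1  ⊔preds=111111  new=011110  stable
  step 6. node 2  ⊔preds=111111  new=111111  stable

Least fixpoint reached:
  node 0: 111111
  node 1: 011110
  node 2: 111111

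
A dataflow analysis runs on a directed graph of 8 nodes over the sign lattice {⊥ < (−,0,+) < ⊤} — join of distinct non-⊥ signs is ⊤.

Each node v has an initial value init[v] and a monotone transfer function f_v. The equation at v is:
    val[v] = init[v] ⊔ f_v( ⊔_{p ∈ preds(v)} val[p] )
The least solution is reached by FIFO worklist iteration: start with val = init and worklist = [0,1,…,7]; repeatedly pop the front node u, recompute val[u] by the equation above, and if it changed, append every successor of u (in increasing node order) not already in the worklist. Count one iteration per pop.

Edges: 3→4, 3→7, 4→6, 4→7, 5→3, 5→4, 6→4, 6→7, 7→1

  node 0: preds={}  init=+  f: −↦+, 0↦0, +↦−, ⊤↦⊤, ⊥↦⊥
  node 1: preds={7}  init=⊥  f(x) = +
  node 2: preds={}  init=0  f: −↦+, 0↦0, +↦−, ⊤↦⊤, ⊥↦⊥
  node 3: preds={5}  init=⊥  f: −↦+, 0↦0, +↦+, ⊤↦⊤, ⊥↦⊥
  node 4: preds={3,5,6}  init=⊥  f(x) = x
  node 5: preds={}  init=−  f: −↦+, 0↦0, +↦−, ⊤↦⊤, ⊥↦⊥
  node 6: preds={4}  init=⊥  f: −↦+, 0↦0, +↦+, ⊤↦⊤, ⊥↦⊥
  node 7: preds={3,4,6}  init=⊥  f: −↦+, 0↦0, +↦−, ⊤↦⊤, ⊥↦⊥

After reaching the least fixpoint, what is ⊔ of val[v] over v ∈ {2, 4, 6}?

Worklist (10 pops):
  #1 pop 0: in=⊥ → + (no change)
  #2 pop 1: in=⊥ → + (was ⊥); enqueue []
  #3 pop 2: in=⊥ → 0 (no change)
  #4 pop 3: in=− → + (was ⊥); enqueue []
  #5 pop 4: in=⊤ → ⊤ (was ⊥); enqueue []
  #6 pop 5: in=⊥ → − (no change)
  #7 pop 6: in=⊤ → ⊤ (was ⊥); enqueue [4]
  #8 pop 7: in=⊤ → ⊤ (was ⊥); enqueue [1]
  #9 pop 4: in=⊤ → ⊤ (no change)
  #10 pop 1: in=⊤ → + (no change)

Fixpoint:
  val[0] = +
  val[1] = +
  val[2] = 0
  val[3] = +
  val[4] = ⊤
  val[5] = −
  val[6] = ⊤
  val[7] = ⊤

⊤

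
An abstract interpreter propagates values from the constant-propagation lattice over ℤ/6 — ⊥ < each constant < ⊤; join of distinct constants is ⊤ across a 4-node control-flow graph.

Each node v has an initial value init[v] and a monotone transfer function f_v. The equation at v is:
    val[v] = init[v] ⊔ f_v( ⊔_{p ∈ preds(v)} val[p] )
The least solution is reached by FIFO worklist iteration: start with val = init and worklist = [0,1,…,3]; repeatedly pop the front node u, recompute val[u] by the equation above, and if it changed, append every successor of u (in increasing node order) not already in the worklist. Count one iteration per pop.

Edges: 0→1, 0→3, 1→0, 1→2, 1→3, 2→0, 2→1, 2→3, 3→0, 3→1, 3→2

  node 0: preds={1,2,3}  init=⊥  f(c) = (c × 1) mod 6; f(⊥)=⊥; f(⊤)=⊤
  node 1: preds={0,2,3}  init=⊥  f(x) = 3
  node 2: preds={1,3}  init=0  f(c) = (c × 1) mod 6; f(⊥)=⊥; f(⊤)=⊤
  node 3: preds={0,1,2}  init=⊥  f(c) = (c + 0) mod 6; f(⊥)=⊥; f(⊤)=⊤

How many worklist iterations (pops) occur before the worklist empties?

Trace (8 dequeues):
  [1] u=0 | in 0 | out 0 | prev ⊥ | push {}
  [2] u=1 | in 0 | out 3 | prev ⊥ | push {0}
  [3] u=2 | in 3 | out ⊤ | prev 0 | push {1}
  [4] u=3 | in ⊤ | out ⊤ | prev ⊥ | push {2}
  [5] u=0 | in ⊤ | out ⊤ | prev 0 | push {3}
  [6] u=1 | in ⊤ | out 3 | ==
  [7] u=2 | in ⊤ | out ⊤ | ==
  [8] u=3 | in ⊤ | out ⊤ | ==

Converged values:
  [0] ⊤
  [1] 3
  [2] ⊤
  [3] ⊤

8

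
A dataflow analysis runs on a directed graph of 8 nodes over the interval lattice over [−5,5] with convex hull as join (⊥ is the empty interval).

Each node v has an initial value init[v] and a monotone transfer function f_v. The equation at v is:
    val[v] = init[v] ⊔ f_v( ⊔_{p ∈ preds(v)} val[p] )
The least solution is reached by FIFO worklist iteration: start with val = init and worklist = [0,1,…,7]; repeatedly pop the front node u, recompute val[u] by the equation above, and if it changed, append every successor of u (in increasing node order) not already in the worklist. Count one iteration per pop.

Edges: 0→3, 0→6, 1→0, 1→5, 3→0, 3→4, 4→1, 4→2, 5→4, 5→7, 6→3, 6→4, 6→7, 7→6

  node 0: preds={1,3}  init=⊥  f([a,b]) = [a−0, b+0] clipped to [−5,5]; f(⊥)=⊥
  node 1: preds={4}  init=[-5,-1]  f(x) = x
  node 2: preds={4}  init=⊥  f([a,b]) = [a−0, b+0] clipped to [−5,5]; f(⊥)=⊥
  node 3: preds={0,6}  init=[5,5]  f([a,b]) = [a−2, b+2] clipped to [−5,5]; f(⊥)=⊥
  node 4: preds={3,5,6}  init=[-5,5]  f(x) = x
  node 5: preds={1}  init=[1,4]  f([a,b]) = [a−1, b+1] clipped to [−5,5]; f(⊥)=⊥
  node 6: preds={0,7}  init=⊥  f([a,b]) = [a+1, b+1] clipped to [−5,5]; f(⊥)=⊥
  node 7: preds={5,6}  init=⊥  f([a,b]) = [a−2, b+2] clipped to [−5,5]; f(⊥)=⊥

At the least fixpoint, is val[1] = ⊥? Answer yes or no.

no

Worklist (12 pops):
  #1 pop 0: in=[-5,5] → [-5,5] (was ⊥); enqueue []
  #2 pop 1: in=[-5,5] → [-5,5] (was [-5,-1]); enqueue [0]
  #3 pop 2: in=[-5,5] → [-5,5] (was ⊥); enqueue []
  #4 pop 3: in=[-5,5] → [-5,5] (was [5,5]); enqueue []
  #5 pop 4: in=[-5,5] → [-5,5] (no change)
  #6 pop 5: in=[-5,5] → [-5,5] (was [1,4]); enqueue [4]
  #7 pop 6: in=[-5,5] → [-4,5] (was ⊥); enqueue [3]
  #8 pop 7: in=[-5,5] → [-5,5] (was ⊥); enqueue [6]
  #9 pop 0: in=[-5,5] → [-5,5] (no change)
  #10 pop 4: in=[-5,5] → [-5,5] (no change)
  #11 pop 3: in=[-5,5] → [-5,5] (no change)
  #12 pop 6: in=[-5,5] → [-4,5] (no change)

Fixpoint:
  val[0] = [-5,5]
  val[1] = [-5,5]
  val[2] = [-5,5]
  val[3] = [-5,5]
  val[4] = [-5,5]
  val[5] = [-5,5]
  val[6] = [-4,5]
  val[7] = [-5,5]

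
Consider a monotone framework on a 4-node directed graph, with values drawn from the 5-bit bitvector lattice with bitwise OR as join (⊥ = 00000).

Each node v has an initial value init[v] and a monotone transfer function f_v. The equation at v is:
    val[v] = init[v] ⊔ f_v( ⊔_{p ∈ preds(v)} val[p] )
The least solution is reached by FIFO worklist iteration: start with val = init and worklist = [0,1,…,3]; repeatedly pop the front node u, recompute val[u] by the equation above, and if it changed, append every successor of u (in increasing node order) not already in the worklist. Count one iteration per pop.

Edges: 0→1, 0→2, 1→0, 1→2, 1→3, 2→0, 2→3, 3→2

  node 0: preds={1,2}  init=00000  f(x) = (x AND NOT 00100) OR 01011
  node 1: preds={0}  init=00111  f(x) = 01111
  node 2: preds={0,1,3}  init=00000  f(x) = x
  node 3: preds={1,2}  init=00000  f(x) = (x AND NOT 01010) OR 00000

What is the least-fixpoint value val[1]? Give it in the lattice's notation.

01111

Worklist (6 pops):
  #1 pop 0: in=00111 → 01011 (was 00000); enqueue []
  #2 pop 1: in=01011 → 01111 (was 00111); enqueue [0]
  #3 pop 2: in=01111 → 01111 (was 00000); enqueue []
  #4 pop 3: in=01111 → 00101 (was 00000); enqueue [2]
  #5 pop 0: in=01111 → 01011 (no change)
  #6 pop 2: in=01111 → 01111 (no change)

Fixpoint:
  val[0] = 01011
  val[1] = 01111
  val[2] = 01111
  val[3] = 00101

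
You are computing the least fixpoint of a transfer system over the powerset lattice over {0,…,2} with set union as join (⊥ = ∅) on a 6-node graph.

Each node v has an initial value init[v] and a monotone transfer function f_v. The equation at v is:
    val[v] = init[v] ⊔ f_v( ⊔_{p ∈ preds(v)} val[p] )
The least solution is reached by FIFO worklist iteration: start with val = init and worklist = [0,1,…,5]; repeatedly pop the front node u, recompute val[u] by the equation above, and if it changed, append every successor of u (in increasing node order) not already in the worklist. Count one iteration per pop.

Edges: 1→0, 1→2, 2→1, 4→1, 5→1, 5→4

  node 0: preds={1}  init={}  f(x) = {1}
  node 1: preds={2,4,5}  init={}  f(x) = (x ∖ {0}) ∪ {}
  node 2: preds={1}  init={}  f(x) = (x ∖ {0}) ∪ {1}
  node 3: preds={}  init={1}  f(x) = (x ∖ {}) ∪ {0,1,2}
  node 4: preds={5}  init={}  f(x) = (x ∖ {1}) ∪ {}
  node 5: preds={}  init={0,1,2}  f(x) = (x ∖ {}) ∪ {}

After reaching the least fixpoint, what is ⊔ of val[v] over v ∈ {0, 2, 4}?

Worklist (8 pops):
  #1 pop 0: in={} → {1} (was {}); enqueue []
  #2 pop 1: in={0,1,2} → {1,2} (was {}); enqueue [0]
  #3 pop 2: in={1,2} → {1,2} (was {}); enqueue [1]
  #4 pop 3: in={} → {0,1,2} (was {1}); enqueue []
  #5 pop 4: in={0,1,2} → {0,2} (was {}); enqueue []
  #6 pop 5: in={} → {0,1,2} (no change)
  #7 pop 0: in={1,2} → {1} (no change)
  #8 pop 1: in={0,1,2} → {1,2} (no change)

Fixpoint:
  val[0] = {1}
  val[1] = {1,2}
  val[2] = {1,2}
  val[3] = {0,1,2}
  val[4] = {0,2}
  val[5] = {0,1,2}

{0,1,2}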